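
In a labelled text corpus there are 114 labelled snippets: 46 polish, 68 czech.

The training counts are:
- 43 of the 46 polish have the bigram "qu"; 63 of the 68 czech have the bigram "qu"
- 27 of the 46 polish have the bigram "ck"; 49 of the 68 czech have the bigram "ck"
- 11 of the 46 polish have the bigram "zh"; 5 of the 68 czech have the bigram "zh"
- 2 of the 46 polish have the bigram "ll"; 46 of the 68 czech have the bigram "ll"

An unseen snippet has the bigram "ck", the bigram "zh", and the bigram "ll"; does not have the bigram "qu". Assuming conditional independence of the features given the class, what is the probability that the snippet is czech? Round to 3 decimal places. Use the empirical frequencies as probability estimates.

polish: (46/114) × (3/46) × (27/46) × (11/46) × (2/46) ≈ 0.000160594
czech: (68/114) × (5/68) × (49/68) × (5/68) × (46/68) ≈ 0.00157204
P(czech | x) = 0.00157204 / 0.001732634 ≈ 0.907

0.907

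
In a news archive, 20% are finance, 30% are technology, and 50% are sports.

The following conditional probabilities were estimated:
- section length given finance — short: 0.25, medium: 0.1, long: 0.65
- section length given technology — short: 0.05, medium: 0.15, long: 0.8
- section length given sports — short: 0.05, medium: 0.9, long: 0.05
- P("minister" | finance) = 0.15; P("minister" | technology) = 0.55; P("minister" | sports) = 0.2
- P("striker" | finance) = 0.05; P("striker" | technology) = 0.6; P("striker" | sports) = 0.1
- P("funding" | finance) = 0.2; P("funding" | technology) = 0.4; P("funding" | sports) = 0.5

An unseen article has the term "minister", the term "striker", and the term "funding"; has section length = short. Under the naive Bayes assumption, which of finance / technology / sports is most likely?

finance: 0.2 × 0.25 × 0.15 × 0.05 × 0.2 = 0.000075
technology: 0.3 × 0.05 × 0.55 × 0.6 × 0.4 = 0.00198
sports: 0.5 × 0.05 × 0.2 × 0.1 × 0.5 = 0.00025
Highest score → technology.

technology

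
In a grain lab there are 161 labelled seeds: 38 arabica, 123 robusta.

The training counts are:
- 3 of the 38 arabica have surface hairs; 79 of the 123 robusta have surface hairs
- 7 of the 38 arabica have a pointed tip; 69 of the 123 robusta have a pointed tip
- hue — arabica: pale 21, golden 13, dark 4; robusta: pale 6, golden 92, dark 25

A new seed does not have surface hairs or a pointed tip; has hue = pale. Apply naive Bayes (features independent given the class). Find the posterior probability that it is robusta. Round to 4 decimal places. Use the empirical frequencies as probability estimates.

0.0564

arabica: (38/161) × (35/38) × (31/38) × (21/38) ≈ 0.0980067
robusta: (123/161) × (44/123) × (54/123) × (6/123) ≈ 0.00585277
P(robusta | x) = 0.00585277 / 0.10385947 ≈ 0.0564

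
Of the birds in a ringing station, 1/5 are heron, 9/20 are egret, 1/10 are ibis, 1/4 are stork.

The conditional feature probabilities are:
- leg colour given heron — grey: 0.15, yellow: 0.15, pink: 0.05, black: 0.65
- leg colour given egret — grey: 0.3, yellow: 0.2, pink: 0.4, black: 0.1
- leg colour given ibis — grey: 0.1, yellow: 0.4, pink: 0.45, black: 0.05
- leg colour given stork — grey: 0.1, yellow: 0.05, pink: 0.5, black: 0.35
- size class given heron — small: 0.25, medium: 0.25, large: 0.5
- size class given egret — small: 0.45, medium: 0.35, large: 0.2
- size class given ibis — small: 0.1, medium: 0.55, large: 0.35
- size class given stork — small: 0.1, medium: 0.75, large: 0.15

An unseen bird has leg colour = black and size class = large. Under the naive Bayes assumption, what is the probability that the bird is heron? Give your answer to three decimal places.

0.731

heron: 0.2 × 0.65 × 0.5 = 0.065
egret: 0.45 × 0.1 × 0.2 = 0.009
ibis: 0.1 × 0.05 × 0.35 = 0.00175
stork: 0.25 × 0.35 × 0.15 = 0.013125
P(heron | x) = 0.065 / 0.088875 ≈ 0.731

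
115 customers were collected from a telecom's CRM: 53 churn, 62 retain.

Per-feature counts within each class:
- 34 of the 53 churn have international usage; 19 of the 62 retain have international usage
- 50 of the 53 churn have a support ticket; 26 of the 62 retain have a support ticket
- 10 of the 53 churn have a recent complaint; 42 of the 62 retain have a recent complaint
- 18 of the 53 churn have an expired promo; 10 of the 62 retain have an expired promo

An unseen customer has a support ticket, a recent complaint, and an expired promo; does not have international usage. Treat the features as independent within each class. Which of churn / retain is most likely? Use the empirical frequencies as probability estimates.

churn: (53/115) × (19/53) × (50/53) × (10/53) × (18/53) ≈ 0.00998782
retain: (62/115) × (43/62) × (26/62) × (42/62) × (10/62) ≈ 0.0171324
Highest score → retain.

retain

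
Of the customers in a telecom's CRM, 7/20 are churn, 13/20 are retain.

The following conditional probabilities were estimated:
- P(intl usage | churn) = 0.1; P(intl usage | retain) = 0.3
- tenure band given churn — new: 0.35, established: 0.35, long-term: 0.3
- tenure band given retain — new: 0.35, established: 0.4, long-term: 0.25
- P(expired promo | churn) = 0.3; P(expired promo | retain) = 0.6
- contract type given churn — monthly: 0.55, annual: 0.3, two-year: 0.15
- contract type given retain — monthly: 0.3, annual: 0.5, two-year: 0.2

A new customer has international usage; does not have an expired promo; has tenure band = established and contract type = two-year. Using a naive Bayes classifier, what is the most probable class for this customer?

churn: 0.35 × 0.1 × 0.35 × (1−0.3) × 0.15 = 0.00128625
retain: 0.65 × 0.3 × 0.4 × (1−0.6) × 0.2 = 0.00624
Highest score → retain.

retain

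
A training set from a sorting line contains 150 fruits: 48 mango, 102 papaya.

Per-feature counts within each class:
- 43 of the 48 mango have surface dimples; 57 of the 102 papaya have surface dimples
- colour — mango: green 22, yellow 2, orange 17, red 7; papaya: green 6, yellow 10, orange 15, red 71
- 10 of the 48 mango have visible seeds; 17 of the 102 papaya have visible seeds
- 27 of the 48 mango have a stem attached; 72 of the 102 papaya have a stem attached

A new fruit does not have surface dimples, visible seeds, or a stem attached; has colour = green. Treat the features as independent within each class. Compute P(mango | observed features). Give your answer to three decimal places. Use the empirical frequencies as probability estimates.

0.550

mango: (48/150) × (5/48) × (22/48) × (38/48) × (21/48) ≈ 0.00529152
papaya: (102/150) × (45/102) × (6/102) × (85/102) × (30/102) ≈ 0.00432526
P(mango | x) = 0.00529152 / 0.00961678 ≈ 0.550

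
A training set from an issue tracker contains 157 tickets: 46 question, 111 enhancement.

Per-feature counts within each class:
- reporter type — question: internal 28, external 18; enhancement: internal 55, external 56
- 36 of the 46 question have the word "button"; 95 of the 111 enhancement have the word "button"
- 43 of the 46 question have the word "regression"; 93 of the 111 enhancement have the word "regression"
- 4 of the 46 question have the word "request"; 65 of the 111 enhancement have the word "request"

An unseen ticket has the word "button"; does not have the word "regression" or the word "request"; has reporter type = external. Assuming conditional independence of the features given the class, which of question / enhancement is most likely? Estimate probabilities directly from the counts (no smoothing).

question: (46/157) × (18/46) × (36/46) × (3/46) × (42/46) ≈ 0.00534284
enhancement: (111/157) × (56/111) × (95/111) × (18/111) × (46/111) ≈ 0.0205151
Highest score → enhancement.

enhancement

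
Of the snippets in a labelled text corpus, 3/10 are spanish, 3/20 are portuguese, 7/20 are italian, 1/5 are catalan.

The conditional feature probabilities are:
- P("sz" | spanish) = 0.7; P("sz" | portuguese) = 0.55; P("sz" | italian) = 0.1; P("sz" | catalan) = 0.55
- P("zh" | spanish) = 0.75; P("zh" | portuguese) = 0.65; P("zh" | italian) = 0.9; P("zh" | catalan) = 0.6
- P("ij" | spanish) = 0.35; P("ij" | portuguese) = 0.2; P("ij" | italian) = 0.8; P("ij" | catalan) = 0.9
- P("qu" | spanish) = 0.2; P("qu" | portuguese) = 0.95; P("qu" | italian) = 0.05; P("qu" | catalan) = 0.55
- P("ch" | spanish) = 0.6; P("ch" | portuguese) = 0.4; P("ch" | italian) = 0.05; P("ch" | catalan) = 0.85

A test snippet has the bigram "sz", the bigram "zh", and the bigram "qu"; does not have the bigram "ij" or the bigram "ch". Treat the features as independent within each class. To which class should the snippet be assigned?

portuguese

spanish: 0.3 × 0.7 × 0.75 × (1−0.35) × 0.2 × (1−0.6) = 0.00819
portuguese: 0.15 × 0.55 × 0.65 × (1−0.2) × 0.95 × (1−0.4) = 0.024453
italian: 0.35 × 0.1 × 0.9 × (1−0.8) × 0.05 × (1−0.05) = 0.00029925
catalan: 0.2 × 0.55 × 0.6 × (1−0.9) × 0.55 × (1−0.85) = 0.0005445
Highest score → portuguese.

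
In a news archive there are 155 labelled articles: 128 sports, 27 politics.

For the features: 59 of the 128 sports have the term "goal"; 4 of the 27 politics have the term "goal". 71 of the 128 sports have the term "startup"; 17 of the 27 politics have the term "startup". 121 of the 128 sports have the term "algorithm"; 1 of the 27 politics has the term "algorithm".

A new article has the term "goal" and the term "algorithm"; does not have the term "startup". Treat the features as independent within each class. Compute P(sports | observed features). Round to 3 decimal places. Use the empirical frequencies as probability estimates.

sports: (128/155) × (59/128) × (57/128) × (121/128) ≈ 0.160236
politics: (27/155) × (4/27) × (10/27) × (1/27) ≈ 0.000353998
P(sports | x) = 0.160236 / 0.160589998 ≈ 0.998

0.998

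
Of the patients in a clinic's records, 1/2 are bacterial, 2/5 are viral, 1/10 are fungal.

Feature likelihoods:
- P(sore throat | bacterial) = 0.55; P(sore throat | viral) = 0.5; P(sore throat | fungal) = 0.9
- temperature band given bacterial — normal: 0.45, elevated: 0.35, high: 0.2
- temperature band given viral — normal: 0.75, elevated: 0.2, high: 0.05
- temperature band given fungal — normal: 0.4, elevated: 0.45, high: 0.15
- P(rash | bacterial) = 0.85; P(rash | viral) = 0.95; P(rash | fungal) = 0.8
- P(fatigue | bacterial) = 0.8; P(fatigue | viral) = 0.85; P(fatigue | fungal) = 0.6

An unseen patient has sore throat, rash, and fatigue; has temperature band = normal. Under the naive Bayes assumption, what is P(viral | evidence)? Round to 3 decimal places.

0.544

bacterial: 0.5 × 0.55 × 0.45 × 0.85 × 0.8 = 0.08415
viral: 0.4 × 0.5 × 0.75 × 0.95 × 0.85 = 0.121125
fungal: 0.1 × 0.9 × 0.4 × 0.8 × 0.6 = 0.01728
P(viral | x) = 0.121125 / 0.222555 ≈ 0.544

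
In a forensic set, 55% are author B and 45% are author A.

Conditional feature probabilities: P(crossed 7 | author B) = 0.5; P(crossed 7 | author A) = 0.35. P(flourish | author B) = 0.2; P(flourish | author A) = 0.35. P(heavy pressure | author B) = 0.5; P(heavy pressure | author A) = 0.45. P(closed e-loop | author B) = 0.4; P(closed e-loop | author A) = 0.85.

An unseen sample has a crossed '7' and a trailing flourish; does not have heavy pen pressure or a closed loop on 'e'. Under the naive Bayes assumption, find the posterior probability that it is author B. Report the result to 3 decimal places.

0.784

author B: 0.55 × 0.5 × 0.2 × (1−0.5) × (1−0.4) = 0.0165
author A: 0.45 × 0.35 × 0.35 × (1−0.45) × (1−0.85) = 0.0045478125
P(author B | x) = 0.0165 / 0.0210478125 ≈ 0.784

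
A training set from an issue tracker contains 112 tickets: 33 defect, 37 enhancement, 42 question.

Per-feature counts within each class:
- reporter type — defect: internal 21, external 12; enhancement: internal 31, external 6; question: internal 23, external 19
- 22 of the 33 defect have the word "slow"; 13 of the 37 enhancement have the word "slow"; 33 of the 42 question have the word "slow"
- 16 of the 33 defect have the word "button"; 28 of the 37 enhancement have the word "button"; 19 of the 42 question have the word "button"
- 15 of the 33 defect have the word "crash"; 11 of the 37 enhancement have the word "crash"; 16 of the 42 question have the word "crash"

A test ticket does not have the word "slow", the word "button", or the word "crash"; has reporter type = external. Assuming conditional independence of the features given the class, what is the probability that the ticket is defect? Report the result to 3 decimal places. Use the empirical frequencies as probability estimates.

defect: (33/112) × (12/33) × (11/33) × (17/33) × (18/33) ≈ 0.0100354
enhancement: (37/112) × (6/37) × (24/37) × (9/37) × (26/37) ≈ 0.00593957
question: (42/112) × (19/42) × (9/42) × (23/42) × (26/42) ≈ 0.0123234
P(defect | x) = 0.0100354 / 0.02829837 ≈ 0.355

0.355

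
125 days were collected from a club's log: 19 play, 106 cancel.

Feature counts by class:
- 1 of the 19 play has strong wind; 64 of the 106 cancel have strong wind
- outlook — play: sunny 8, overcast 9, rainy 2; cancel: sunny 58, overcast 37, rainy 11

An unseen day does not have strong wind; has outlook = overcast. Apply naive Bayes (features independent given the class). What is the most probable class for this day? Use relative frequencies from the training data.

play: (19/125) × (18/19) × (9/19) ≈ 0.0682105
cancel: (106/125) × (42/106) × (37/106) ≈ 0.117283
Highest score → cancel.

cancel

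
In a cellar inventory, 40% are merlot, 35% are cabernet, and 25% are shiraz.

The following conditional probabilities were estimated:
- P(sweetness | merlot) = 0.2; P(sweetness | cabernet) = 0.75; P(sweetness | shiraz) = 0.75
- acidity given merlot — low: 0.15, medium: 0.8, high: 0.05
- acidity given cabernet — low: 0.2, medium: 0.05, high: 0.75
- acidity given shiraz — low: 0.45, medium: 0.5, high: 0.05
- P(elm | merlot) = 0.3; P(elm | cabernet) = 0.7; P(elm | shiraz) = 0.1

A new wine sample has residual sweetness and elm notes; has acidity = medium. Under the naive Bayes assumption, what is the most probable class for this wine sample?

merlot: 0.4 × 0.2 × 0.8 × 0.3 = 0.0192
cabernet: 0.35 × 0.75 × 0.05 × 0.7 = 0.0091875
shiraz: 0.25 × 0.75 × 0.5 × 0.1 = 0.009375
Highest score → merlot.

merlot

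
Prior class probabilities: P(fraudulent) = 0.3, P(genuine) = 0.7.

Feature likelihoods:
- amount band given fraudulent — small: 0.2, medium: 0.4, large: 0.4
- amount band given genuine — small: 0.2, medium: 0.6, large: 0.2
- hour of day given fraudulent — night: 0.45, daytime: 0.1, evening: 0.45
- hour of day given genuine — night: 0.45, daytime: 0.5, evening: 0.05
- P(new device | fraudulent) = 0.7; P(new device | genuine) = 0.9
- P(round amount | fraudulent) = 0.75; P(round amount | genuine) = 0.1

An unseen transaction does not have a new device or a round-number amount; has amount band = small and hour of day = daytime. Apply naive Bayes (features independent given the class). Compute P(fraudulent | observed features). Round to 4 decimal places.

fraudulent: 0.3 × 0.2 × 0.1 × (1−0.7) × (1−0.75) = 0.00045
genuine: 0.7 × 0.2 × 0.5 × (1−0.9) × (1−0.1) = 0.0063
P(fraudulent | x) = 0.00045 / 0.00675 ≈ 0.0667

0.0667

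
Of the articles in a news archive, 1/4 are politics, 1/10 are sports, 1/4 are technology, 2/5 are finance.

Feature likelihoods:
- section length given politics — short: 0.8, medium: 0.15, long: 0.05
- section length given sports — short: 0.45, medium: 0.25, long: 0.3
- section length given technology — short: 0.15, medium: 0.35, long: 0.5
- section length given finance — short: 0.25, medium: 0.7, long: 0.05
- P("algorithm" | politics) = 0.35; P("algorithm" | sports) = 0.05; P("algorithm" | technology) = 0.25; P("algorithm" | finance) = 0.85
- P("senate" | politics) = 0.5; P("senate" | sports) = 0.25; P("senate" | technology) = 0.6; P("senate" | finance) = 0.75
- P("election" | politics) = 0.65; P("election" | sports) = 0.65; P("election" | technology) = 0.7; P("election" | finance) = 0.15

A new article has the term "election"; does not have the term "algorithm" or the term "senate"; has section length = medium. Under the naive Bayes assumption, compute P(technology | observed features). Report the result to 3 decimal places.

politics: 0.25 × 0.15 × (1−0.35) × (1−0.5) × 0.65 = 0.007921875
sports: 0.1 × 0.25 × (1−0.05) × (1−0.25) × 0.65 = 0.011578125
technology: 0.25 × 0.35 × (1−0.25) × (1−0.6) × 0.7 = 0.018375
finance: 0.4 × 0.7 × (1−0.85) × (1−0.75) × 0.15 = 0.001575
P(technology | x) = 0.018375 / 0.03945 ≈ 0.466

0.466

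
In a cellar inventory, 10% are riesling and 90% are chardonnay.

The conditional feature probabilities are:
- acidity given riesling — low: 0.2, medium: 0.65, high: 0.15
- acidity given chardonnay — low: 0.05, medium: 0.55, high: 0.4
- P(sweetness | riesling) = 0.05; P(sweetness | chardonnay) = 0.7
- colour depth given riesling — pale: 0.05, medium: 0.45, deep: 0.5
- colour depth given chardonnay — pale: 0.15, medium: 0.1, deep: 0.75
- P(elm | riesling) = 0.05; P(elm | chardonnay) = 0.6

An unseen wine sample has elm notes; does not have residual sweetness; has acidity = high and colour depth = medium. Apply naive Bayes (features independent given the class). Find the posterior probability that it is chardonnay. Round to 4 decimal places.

0.9529

riesling: 0.1 × 0.15 × (1−0.05) × 0.45 × 0.05 = 0.000320625
chardonnay: 0.9 × 0.4 × (1−0.7) × 0.1 × 0.6 = 0.00648
P(chardonnay | x) = 0.00648 / 0.006800625 ≈ 0.9529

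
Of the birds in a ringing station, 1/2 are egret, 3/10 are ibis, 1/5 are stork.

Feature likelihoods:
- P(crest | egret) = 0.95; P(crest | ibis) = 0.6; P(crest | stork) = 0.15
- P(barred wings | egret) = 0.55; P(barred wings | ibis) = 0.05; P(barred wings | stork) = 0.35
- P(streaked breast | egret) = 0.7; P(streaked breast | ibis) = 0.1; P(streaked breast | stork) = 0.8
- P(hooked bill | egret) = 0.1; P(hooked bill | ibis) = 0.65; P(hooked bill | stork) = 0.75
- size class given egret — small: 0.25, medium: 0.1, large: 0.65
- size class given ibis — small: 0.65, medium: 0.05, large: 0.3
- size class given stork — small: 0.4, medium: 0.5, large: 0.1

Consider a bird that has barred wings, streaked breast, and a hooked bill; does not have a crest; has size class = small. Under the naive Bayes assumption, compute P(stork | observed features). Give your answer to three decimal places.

egret: 0.5 × (1−0.95) × 0.55 × 0.7 × 0.1 × 0.25 = 0.000240625
ibis: 0.3 × (1−0.6) × 0.05 × 0.1 × 0.65 × 0.65 = 0.0002535
stork: 0.2 × (1−0.15) × 0.35 × 0.8 × 0.75 × 0.4 = 0.01428
P(stork | x) = 0.01428 / 0.014774125 ≈ 0.967

0.967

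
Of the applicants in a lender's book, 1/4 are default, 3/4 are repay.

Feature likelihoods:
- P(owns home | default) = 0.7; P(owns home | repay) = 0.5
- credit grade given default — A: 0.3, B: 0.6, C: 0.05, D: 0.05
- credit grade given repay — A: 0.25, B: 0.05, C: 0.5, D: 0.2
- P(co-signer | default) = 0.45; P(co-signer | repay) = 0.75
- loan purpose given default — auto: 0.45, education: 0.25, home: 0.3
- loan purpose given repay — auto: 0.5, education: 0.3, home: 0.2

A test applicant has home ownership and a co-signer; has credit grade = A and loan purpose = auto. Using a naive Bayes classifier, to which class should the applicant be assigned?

repay

default: 0.25 × 0.7 × 0.3 × 0.45 × 0.45 = 0.01063125
repay: 0.75 × 0.5 × 0.25 × 0.75 × 0.5 = 0.03515625
Highest score → repay.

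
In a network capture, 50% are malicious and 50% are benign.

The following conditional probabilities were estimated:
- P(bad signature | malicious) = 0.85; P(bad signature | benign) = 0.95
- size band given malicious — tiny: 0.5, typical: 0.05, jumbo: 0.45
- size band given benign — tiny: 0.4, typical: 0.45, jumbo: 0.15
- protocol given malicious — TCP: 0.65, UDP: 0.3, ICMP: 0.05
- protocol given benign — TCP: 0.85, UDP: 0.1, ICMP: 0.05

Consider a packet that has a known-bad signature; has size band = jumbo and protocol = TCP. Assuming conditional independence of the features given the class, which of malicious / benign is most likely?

malicious

malicious: 0.5 × 0.85 × 0.45 × 0.65 = 0.1243125
benign: 0.5 × 0.95 × 0.15 × 0.85 = 0.0605625
Highest score → malicious.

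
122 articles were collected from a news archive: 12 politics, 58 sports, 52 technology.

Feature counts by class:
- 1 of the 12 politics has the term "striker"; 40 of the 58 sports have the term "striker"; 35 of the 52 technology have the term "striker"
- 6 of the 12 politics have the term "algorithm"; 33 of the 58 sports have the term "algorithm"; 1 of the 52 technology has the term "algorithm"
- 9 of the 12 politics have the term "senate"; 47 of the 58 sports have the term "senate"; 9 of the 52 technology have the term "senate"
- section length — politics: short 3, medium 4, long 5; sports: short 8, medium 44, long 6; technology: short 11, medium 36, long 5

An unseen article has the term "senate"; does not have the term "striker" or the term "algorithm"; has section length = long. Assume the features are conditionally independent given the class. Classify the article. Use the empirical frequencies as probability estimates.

politics

politics: (12/122) × (11/12) × (6/12) × (9/12) × (5/12) ≈ 0.0140881
sports: (58/122) × (18/58) × (25/58) × (47/58) × (6/58) ≈ 0.00533111
technology: (52/122) × (17/52) × (51/52) × (9/52) × (5/52) ≈ 0.00227437
Highest score → politics.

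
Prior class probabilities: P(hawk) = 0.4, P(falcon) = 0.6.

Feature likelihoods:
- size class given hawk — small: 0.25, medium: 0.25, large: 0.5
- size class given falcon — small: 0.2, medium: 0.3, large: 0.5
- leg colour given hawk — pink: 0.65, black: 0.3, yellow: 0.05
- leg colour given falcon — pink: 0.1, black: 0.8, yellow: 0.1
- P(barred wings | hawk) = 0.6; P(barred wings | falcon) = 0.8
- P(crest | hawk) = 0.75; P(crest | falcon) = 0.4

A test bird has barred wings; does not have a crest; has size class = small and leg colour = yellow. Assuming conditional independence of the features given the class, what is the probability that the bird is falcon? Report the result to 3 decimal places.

hawk: 0.4 × 0.25 × 0.05 × 0.6 × (1−0.75) = 0.00075
falcon: 0.6 × 0.2 × 0.1 × 0.8 × (1−0.4) = 0.00576
P(falcon | x) = 0.00576 / 0.00651 ≈ 0.885

0.885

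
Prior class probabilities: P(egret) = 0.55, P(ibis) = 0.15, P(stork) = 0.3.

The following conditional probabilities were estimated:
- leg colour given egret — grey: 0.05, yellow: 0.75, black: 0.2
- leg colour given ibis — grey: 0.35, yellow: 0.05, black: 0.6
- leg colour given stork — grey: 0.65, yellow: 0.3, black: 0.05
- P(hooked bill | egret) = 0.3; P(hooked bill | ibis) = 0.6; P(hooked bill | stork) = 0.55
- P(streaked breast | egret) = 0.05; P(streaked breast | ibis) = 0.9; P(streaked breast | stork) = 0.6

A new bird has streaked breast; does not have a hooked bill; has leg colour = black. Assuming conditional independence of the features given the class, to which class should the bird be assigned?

egret: 0.55 × 0.2 × (1−0.3) × 0.05 = 0.00385
ibis: 0.15 × 0.6 × (1−0.6) × 0.9 = 0.0324
stork: 0.3 × 0.05 × (1−0.55) × 0.6 = 0.00405
Highest score → ibis.

ibis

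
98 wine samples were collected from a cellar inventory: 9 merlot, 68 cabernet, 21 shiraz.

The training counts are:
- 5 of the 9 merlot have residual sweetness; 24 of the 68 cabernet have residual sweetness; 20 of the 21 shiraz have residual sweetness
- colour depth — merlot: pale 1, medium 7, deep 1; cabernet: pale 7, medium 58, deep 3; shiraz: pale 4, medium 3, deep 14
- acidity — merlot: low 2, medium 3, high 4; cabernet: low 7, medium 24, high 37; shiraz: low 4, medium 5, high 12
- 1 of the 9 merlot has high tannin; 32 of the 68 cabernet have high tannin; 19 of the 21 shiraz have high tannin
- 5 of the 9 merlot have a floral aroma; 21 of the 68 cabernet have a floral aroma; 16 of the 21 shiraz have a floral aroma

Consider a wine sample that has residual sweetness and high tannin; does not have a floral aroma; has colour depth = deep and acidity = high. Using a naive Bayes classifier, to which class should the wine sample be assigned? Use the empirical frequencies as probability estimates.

merlot: (9/98) × (5/9) × (1/9) × (4/9) × (1/9) × (4/9) ≈ 0.000124421
cabernet: (68/98) × (24/68) × (3/68) × (37/68) × (32/68) × (47/68) ≈ 0.00191214
shiraz: (21/98) × (20/21) × (14/21) × (12/21) × (19/21) × (5/21) ≈ 0.0167479
Highest score → shiraz.

shiraz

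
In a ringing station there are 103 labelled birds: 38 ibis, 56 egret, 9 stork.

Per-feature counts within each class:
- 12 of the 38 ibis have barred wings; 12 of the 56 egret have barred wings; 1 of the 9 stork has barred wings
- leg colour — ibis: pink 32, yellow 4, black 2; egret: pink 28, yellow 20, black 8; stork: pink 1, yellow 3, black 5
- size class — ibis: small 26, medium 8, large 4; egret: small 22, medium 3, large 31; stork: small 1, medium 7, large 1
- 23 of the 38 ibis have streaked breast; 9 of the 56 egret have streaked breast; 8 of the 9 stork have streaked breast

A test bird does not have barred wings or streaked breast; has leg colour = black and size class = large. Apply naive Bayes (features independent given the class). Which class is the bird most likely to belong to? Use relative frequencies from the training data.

egret

ibis: (38/103) × (26/38) × (2/38) × (4/38) × (15/38) ≈ 0.000552035
egret: (56/103) × (44/56) × (8/56) × (31/56) × (47/56) ≈ 0.0283531
stork: (9/103) × (8/9) × (5/9) × (1/9) × (1/9) ≈ 0.000532715
Highest score → egret.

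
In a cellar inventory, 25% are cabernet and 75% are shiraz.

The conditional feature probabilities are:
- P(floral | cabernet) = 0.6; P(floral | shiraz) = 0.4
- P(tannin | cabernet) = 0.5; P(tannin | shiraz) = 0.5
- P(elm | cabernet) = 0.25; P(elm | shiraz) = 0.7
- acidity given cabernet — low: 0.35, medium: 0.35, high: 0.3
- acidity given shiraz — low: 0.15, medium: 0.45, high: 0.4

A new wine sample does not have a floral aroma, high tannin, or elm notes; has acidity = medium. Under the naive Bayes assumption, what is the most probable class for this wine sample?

shiraz

cabernet: 0.25 × (1−0.6) × (1−0.5) × (1−0.25) × 0.35 = 0.013125
shiraz: 0.75 × (1−0.4) × (1−0.5) × (1−0.7) × 0.45 = 0.030375
Highest score → shiraz.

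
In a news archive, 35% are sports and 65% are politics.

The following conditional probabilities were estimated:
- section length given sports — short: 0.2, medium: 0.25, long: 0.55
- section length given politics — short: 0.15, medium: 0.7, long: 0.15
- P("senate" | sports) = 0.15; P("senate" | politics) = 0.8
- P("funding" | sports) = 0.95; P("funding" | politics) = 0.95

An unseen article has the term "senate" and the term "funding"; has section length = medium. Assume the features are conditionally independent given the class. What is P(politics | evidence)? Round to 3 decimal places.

sports: 0.35 × 0.25 × 0.15 × 0.95 = 0.01246875
politics: 0.65 × 0.7 × 0.8 × 0.95 = 0.3458
P(politics | x) = 0.3458 / 0.35826875 ≈ 0.965

0.965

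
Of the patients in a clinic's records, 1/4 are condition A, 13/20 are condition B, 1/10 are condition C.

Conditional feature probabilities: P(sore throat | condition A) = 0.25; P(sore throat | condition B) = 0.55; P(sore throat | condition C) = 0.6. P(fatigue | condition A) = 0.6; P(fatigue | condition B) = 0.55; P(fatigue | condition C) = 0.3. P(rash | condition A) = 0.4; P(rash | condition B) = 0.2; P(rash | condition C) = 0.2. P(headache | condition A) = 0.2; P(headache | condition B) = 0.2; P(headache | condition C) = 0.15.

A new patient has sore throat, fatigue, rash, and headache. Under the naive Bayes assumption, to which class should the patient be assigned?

condition B

condition A: 0.25 × 0.25 × 0.6 × 0.4 × 0.2 = 0.003
condition B: 0.65 × 0.55 × 0.55 × 0.2 × 0.2 = 0.007865
condition C: 0.1 × 0.6 × 0.3 × 0.2 × 0.15 = 0.00054
Highest score → condition B.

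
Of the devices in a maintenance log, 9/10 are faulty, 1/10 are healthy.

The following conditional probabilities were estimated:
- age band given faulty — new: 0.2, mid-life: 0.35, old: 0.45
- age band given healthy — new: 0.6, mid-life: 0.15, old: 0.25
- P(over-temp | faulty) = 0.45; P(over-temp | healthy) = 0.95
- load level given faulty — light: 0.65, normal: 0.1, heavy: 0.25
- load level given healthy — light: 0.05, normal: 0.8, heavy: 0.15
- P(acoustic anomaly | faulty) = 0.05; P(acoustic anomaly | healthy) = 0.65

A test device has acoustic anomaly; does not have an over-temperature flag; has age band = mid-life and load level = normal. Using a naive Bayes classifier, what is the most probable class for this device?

faulty: 0.9 × 0.35 × (1−0.45) × 0.1 × 0.05 = 0.00086625
healthy: 0.1 × 0.15 × (1−0.95) × 0.8 × 0.65 = 0.00039
Highest score → faulty.

faulty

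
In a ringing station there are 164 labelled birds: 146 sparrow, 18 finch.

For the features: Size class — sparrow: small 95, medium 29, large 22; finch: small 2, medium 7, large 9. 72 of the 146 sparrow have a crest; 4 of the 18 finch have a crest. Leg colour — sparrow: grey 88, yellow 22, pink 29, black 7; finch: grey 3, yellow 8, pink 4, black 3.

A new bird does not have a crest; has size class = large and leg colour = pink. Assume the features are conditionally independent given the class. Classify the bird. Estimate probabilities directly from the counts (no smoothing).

sparrow

sparrow: (146/164) × (22/146) × (74/146) × (29/146) ≈ 0.0135053
finch: (18/164) × (9/18) × (14/18) × (4/18) ≈ 0.00948509
Highest score → sparrow.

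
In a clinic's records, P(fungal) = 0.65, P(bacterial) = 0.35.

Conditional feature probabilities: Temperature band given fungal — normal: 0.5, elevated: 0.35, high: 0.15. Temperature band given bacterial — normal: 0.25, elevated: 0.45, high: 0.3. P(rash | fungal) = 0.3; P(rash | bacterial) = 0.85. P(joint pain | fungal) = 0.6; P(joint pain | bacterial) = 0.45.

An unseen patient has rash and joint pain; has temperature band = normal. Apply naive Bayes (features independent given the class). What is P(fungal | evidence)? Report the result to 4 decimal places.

fungal: 0.65 × 0.5 × 0.3 × 0.6 = 0.0585
bacterial: 0.35 × 0.25 × 0.85 × 0.45 = 0.03346875
P(fungal | x) = 0.0585 / 0.09196875 ≈ 0.6361

0.6361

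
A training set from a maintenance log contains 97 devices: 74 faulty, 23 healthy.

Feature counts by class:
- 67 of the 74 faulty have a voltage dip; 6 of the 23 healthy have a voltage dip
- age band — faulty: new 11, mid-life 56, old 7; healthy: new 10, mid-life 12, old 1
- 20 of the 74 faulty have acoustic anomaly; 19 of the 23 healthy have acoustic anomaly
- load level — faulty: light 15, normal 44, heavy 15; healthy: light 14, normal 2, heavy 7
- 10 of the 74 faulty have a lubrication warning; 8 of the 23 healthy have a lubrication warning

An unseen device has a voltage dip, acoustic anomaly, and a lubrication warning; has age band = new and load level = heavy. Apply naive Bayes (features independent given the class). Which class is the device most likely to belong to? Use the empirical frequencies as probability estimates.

faulty: (74/97) × (67/74) × (11/74) × (20/74) × (15/74) × (10/74) ≈ 0.000760134
healthy: (23/97) × (6/23) × (10/23) × (19/23) × (7/23) × (8/23) ≈ 0.00235185
Highest score → healthy.

healthy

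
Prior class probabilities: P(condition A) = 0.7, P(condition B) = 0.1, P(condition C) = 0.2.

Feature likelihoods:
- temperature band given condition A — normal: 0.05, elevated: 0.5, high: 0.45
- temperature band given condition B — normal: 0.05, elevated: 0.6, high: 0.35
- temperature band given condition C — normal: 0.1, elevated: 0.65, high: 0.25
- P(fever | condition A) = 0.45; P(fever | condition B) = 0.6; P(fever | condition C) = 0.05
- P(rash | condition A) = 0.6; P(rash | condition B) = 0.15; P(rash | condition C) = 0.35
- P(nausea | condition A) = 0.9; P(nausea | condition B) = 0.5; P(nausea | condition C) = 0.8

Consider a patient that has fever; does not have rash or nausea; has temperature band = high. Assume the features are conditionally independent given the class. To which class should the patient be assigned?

condition A: 0.7 × 0.45 × 0.45 × (1−0.6) × (1−0.9) = 0.00567
condition B: 0.1 × 0.35 × 0.6 × (1−0.15) × (1−0.5) = 0.008925
condition C: 0.2 × 0.25 × 0.05 × (1−0.35) × (1−0.8) = 0.000325
Highest score → condition B.

condition B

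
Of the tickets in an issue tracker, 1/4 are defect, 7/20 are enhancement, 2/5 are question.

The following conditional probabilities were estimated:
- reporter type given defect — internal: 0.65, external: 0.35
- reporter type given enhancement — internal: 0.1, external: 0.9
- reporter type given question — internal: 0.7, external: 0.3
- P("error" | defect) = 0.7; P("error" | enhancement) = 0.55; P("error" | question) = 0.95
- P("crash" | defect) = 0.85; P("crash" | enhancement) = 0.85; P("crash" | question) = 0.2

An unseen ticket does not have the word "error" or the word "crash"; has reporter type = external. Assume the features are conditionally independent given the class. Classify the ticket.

enhancement

defect: 0.25 × 0.35 × (1−0.7) × (1−0.85) = 0.0039375
enhancement: 0.35 × 0.9 × (1−0.55) × (1−0.85) = 0.0212625
question: 0.4 × 0.3 × (1−0.95) × (1−0.2) = 0.0048
Highest score → enhancement.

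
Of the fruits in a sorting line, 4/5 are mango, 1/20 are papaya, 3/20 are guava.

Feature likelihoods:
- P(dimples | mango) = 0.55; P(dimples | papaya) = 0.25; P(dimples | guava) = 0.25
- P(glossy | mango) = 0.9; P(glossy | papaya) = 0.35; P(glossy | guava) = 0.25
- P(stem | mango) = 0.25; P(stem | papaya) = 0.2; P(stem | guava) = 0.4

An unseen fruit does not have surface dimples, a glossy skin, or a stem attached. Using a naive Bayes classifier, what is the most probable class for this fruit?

mango: 0.8 × (1−0.55) × (1−0.9) × (1−0.25) = 0.027
papaya: 0.05 × (1−0.25) × (1−0.35) × (1−0.2) = 0.0195
guava: 0.15 × (1−0.25) × (1−0.25) × (1−0.4) = 0.050625
Highest score → guava.

guava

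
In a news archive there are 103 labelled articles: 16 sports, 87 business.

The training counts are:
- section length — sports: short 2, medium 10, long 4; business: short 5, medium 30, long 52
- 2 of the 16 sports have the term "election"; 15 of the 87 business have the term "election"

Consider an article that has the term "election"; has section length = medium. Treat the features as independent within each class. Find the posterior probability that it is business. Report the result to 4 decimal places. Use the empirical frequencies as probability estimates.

0.8054

sports: (16/103) × (10/16) × (2/16) ≈ 0.0121359
business: (87/103) × (30/87) × (15/87) ≈ 0.0502176
P(business | x) = 0.0502176 / 0.0623535 ≈ 0.8054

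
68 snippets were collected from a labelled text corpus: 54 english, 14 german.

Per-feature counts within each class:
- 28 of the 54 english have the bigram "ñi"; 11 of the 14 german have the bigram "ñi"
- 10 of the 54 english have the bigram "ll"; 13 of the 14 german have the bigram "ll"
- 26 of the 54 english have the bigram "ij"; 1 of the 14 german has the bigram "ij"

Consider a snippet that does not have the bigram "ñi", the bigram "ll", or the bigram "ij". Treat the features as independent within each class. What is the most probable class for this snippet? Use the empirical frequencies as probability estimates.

english: (54/68) × (26/54) × (44/54) × (28/54) ≈ 0.161543
german: (14/68) × (3/14) × (1/14) × (13/14) ≈ 0.00292617
Highest score → english.

english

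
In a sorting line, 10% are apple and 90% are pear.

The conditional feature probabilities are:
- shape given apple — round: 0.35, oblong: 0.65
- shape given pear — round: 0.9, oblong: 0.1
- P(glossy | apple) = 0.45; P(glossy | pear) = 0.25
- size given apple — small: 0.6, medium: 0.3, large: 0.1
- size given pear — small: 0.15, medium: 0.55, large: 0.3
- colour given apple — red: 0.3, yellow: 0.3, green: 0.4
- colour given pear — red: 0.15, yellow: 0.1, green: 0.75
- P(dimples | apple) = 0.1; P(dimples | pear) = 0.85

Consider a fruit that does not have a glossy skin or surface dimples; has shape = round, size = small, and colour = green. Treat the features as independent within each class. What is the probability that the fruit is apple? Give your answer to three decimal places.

apple: 0.1 × 0.35 × (1−0.45) × 0.6 × 0.4 × (1−0.1) = 0.004158
pear: 0.9 × 0.9 × (1−0.25) × 0.15 × 0.75 × (1−0.85) = 0.0102515625
P(apple | x) = 0.004158 / 0.0144095625 ≈ 0.289

0.289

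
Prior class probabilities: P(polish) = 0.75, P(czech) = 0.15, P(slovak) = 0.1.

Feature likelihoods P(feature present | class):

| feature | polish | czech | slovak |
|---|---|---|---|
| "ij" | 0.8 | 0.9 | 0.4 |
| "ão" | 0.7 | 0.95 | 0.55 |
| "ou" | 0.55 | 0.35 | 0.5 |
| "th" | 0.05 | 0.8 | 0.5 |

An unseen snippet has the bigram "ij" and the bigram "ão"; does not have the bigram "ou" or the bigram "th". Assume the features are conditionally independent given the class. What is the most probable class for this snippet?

polish: 0.75 × 0.8 × 0.7 × (1−0.55) × (1−0.05) = 0.17955
czech: 0.15 × 0.9 × 0.95 × (1−0.35) × (1−0.8) = 0.0166725
slovak: 0.1 × 0.4 × 0.55 × (1−0.5) × (1−0.5) = 0.0055
Highest score → polish.

polish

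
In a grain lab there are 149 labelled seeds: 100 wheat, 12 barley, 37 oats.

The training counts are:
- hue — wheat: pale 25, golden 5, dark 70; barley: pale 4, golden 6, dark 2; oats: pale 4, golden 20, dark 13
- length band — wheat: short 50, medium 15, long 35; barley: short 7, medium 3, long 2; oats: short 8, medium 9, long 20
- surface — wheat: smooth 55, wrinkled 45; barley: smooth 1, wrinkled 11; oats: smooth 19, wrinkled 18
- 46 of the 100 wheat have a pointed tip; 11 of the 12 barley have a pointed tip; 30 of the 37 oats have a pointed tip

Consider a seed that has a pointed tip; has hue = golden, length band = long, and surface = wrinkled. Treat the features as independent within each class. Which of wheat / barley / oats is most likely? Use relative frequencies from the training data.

wheat: (100/149) × (5/100) × (35/100) × (45/100) × (46/100) ≈ 0.00243121
barley: (12/149) × (6/12) × (2/12) × (11/12) × (11/12) ≈ 0.00563945
oats: (37/149) × (20/37) × (20/37) × (18/37) × (30/37) ≈ 0.0286195
Highest score → oats.

oats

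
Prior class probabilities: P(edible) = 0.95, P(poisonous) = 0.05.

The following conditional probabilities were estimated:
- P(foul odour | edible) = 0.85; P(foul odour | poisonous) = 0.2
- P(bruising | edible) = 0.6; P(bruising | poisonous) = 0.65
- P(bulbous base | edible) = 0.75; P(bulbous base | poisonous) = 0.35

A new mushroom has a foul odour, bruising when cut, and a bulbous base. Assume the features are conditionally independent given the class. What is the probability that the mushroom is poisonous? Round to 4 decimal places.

edible: 0.95 × 0.85 × 0.6 × 0.75 = 0.363375
poisonous: 0.05 × 0.2 × 0.65 × 0.35 = 0.002275
P(poisonous | x) = 0.002275 / 0.36565 ≈ 0.0062

0.0062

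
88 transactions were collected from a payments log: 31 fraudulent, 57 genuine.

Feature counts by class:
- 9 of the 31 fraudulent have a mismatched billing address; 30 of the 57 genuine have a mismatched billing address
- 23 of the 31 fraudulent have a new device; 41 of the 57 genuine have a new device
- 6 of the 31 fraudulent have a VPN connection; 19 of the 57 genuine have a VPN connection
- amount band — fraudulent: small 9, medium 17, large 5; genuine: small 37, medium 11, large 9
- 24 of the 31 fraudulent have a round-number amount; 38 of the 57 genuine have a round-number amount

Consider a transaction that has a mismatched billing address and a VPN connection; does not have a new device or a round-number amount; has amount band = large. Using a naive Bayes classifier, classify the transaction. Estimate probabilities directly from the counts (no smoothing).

genuine

fraudulent: (31/88) × (9/31) × (8/31) × (6/31) × (5/31) × (7/31) ≈ 0.000186047
genuine: (57/88) × (30/57) × (16/57) × (19/57) × (9/57) × (19/57) ≈ 0.00167884
Highest score → genuine.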